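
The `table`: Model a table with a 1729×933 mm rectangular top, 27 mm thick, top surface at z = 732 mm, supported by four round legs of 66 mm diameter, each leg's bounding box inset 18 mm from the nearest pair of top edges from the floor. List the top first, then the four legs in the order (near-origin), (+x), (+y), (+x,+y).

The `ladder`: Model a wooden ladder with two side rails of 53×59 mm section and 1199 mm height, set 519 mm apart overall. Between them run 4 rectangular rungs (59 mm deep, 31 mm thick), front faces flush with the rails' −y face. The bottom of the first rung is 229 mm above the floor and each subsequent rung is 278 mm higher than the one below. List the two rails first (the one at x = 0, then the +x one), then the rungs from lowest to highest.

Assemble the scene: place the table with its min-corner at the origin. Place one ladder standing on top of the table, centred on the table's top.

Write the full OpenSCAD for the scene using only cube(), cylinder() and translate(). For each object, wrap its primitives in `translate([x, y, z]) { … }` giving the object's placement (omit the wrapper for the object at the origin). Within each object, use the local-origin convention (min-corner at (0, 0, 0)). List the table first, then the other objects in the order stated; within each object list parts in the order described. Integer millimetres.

translate([0, 0, 705]) cube([1729, 933, 27]);
translate([51, 51, 0]) cylinder(h = 705, r = 33);
translate([1678, 51, 0]) cylinder(h = 705, r = 33);
translate([51, 882, 0]) cylinder(h = 705, r = 33);
translate([1678, 882, 0]) cylinder(h = 705, r = 33);
translate([605, 437, 732]) {
  cube([53, 59, 1199]);
  translate([466, 0, 0]) cube([53, 59, 1199]);
  translate([53, 0, 229]) cube([413, 59, 31]);
  translate([53, 0, 507]) cube([413, 59, 31]);
  translate([53, 0, 785]) cube([413, 59, 31]);
  translate([53, 0, 1063]) cube([413, 59, 31]);
}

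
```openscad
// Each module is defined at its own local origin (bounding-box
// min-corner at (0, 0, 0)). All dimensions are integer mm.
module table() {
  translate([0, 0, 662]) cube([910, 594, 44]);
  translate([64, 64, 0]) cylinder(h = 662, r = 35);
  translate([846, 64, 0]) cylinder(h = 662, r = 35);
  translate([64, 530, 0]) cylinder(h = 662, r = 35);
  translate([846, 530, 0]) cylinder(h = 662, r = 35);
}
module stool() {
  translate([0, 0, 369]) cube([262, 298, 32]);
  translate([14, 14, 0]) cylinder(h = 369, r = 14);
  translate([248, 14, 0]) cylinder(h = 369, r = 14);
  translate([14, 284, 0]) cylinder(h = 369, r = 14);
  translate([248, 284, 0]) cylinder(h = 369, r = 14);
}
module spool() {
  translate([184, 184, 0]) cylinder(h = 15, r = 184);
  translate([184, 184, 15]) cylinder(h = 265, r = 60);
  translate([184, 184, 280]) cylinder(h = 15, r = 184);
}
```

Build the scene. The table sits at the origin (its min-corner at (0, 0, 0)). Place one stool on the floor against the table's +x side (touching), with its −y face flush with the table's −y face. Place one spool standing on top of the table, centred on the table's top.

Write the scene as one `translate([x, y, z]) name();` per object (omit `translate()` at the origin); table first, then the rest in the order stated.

table();
translate([910, 0, 0]) stool();
translate([271, 113, 706]) spool();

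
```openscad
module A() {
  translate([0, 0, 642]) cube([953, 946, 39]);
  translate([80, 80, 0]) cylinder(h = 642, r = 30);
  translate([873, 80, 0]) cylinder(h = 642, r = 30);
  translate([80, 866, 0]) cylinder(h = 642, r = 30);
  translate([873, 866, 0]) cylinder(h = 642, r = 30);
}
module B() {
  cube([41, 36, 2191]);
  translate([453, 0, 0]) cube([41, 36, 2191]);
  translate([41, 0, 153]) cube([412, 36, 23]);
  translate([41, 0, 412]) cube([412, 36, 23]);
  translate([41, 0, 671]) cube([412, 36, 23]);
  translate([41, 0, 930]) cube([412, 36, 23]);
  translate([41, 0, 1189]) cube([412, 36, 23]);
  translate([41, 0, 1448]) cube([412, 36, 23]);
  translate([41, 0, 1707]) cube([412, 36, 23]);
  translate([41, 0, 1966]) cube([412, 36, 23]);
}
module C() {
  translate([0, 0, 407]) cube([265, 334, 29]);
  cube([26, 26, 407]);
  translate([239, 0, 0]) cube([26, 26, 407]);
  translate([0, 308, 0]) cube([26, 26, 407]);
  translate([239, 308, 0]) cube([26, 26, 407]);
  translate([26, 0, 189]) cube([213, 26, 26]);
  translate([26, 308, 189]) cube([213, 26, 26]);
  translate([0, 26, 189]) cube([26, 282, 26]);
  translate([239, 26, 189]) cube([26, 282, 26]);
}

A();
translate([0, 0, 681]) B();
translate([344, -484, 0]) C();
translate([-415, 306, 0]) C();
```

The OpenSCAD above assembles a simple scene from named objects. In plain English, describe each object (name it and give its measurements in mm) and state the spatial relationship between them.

A is a rectangular dining table. The top is 953×946×39 mm with its upper surface at z = 681 mm. It stands on four round legs of 60 mm diameter, each leg's bounding box inset 50 mm from the nearest pair of top edges, running from the floor to the underside of the top.

B is a straight ladder. Two 41×36 mm vertical rails, 2191 mm tall, stand 494 mm apart (outside-to-outside) with their front faces coplanar on the −y side. 8 rungs, each 36 mm deep and 23 mm tall, span between the inner faces of the rails, front faces flush with the rails. The lowest rung's underside is at z = 153 mm and rungs are spaced 259 mm apart (underside to underside).

C is a four-legged stool. The seat is a 265×334×29 mm slab whose top surface is at z = 436 mm; four square legs, each 26×26 mm in cross-section, run from the floor (z = 0) to the underside of the seat, each flush with a corner of the seat. Four stretchers, 26 mm wide and 26 mm tall, connect adjacent legs with their undersides at z = 189 mm, each running between the inner faces of the legs it joins and aligned with the legs' outer faces on the other axis.

The ladder is on top of the table. Two stools sit around the table at the −y, −x sides.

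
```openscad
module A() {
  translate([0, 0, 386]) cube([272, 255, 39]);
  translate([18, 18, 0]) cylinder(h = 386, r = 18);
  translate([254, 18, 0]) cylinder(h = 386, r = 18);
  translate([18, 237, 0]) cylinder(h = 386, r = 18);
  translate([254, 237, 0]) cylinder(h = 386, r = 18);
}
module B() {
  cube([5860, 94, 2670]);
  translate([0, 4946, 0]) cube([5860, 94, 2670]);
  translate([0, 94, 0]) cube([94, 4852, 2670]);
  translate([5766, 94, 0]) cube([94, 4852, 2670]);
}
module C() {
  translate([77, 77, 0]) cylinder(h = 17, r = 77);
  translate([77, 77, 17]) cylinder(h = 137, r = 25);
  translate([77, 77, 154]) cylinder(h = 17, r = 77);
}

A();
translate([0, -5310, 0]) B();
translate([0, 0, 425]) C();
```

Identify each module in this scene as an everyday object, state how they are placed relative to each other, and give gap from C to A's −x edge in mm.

A is a stool. B is a house frame. C is a spool. The house frame is on the floor beside the stool on its −y side. The spool is on top of the stool. The gap from the spool to the stool's −x edge is 0 mm.

The spool's min-x is at 0; the stool's min-x is 0; gap = 0 mm.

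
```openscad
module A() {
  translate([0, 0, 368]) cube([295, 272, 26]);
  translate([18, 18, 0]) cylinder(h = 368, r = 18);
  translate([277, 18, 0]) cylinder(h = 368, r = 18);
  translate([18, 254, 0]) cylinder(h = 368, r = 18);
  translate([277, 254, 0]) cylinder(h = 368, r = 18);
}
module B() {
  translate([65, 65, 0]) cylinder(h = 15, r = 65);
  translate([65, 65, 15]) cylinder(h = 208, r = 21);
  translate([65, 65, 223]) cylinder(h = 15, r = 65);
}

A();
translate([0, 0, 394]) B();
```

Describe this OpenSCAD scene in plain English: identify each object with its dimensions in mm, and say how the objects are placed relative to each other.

A is a four-legged stool. The seat is a 295×272×26 mm slab whose top surface is at z = 394 mm; four round legs, each 36 mm in diameter, run from the floor (z = 0) to the underside of the seat, each leg's axis is inset half a diameter from the nearest pair of seat edges (so the leg's bounding box is flush with the corner).

B is a spool: two coaxial disc flanges of radius 65 mm and thickness 15 mm, joined by a core cylinder of radius 21 mm and height 208 mm. The lower flange rests on z = 0 and the three cylinders share a vertical axis.

The spool is on top of the stool.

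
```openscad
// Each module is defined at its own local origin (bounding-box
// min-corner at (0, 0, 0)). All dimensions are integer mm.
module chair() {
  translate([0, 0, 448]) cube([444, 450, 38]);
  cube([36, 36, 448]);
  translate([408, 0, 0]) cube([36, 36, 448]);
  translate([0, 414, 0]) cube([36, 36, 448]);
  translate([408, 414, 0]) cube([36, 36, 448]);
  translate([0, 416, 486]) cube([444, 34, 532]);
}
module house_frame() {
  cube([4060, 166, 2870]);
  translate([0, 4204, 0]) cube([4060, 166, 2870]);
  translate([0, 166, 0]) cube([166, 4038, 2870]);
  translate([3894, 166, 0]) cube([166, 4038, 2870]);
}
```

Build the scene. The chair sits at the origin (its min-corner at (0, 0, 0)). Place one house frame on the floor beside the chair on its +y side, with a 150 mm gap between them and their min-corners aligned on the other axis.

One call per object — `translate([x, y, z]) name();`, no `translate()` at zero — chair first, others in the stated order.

chair();
translate([0, 600, 0]) house_frame();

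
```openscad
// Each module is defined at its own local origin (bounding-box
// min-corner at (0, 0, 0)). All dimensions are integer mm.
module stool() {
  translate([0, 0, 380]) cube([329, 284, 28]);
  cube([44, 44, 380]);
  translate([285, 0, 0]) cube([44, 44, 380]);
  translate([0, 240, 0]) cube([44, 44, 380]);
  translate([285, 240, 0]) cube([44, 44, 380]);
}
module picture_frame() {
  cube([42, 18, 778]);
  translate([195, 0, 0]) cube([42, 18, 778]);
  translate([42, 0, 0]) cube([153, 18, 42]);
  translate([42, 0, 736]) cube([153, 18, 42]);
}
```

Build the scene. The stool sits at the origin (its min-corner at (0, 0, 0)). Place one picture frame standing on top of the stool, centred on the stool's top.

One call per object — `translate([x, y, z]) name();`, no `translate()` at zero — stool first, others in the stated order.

stool();
translate([46, 133, 408]) picture_frame();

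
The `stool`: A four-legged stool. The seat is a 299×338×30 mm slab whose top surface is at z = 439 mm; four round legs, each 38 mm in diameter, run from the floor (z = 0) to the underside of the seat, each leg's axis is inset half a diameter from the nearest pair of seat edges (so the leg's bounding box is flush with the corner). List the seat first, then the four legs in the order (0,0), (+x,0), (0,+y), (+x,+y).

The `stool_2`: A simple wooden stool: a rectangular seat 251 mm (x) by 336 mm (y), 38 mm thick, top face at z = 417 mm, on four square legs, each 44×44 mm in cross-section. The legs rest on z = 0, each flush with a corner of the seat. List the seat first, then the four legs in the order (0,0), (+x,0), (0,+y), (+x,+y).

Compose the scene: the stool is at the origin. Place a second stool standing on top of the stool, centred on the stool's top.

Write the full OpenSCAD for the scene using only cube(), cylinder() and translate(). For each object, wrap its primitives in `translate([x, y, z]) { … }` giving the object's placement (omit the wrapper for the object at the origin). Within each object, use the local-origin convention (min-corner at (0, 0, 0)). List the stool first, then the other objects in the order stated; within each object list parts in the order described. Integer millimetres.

translate([0, 0, 409]) cube([299, 338, 30]);
translate([19, 19, 0]) cylinder(h = 409, r = 19);
translate([280, 19, 0]) cylinder(h = 409, r = 19);
translate([19, 319, 0]) cylinder(h = 409, r = 19);
translate([280, 319, 0]) cylinder(h = 409, r = 19);
translate([24, 1, 439]) {
  translate([0, 0, 379]) cube([251, 336, 38]);
  cube([44, 44, 379]);
  translate([207, 0, 0]) cube([44, 44, 379]);
  translate([0, 292, 0]) cube([44, 44, 379]);
  translate([207, 292, 0]) cube([44, 44, 379]);
}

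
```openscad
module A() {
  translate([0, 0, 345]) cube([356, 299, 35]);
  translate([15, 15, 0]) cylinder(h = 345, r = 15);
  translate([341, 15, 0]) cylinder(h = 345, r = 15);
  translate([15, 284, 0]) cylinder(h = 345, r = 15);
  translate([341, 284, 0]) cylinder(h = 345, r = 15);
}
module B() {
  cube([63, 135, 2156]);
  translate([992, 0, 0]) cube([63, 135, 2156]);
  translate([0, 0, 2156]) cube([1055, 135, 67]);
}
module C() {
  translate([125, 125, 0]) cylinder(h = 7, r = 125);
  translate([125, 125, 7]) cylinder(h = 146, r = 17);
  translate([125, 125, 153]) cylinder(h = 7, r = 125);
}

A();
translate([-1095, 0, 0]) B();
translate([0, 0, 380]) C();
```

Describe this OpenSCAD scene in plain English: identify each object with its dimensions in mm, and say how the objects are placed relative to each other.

A is a four-legged stool. The seat is 356×299 mm, 35 mm thick, top at z = 380 mm. It stands on four round legs, each 30 mm in diameter, from z = 0 to the seat underside, each leg's axis is inset half a diameter from the nearest pair of seat edges (so the leg's bounding box is flush with the corner).

B is a rectangular door frame: two vertical jambs of 63×135 mm section, 2156 mm tall, with a clear opening 929 mm wide between their inner faces. A header 67 mm tall and 135 mm deep lies on top of the jambs and spans the full outside width.

C is a spool: two coaxial disc flanges of radius 125 mm and thickness 7 mm, joined by a core cylinder of radius 17 mm and height 146 mm. The lower flange rests on z = 0 and the three cylinders share a vertical axis.

The door frame is on the floor beside the stool on its −x side. The spool is on top of the stool.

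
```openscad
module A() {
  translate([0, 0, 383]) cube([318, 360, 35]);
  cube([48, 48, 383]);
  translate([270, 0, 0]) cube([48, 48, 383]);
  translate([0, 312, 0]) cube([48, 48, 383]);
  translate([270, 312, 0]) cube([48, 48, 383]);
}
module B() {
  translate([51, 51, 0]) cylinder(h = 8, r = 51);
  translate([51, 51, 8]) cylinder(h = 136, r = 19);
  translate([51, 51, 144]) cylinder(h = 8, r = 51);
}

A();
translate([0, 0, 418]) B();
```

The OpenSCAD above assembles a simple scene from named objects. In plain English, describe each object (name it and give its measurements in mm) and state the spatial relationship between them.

A is a four-legged stool. The seat is 318×360 mm, 35 mm thick, top at z = 418 mm. It stands on four square legs, each 48×48 mm in cross-section, from z = 0 to the seat underside, each flush with a corner of the seat.

B is a spool: two coaxial disc flanges of radius 51 mm and thickness 8 mm, joined by a core cylinder of radius 19 mm and height 136 mm. The lower flange rests on z = 0 and the three cylinders share a vertical axis.

The spool is on top of the stool.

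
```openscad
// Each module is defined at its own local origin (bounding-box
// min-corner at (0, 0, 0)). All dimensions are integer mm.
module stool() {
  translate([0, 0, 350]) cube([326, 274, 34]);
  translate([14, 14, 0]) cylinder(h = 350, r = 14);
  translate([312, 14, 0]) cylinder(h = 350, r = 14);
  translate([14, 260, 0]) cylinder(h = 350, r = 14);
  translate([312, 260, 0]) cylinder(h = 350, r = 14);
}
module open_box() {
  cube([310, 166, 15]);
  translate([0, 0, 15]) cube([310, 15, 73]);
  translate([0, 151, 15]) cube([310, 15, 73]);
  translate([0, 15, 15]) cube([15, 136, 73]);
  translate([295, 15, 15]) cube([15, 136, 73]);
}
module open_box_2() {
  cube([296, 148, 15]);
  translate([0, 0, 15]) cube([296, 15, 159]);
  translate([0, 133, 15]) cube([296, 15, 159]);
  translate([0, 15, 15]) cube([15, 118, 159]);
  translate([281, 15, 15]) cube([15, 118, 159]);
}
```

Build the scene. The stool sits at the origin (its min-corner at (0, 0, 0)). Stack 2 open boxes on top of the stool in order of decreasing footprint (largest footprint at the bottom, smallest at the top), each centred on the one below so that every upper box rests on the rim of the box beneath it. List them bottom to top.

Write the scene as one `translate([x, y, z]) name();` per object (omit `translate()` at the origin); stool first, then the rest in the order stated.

stool();
translate([8, 54, 384]) open_box();
translate([15, 63, 472]) open_box_2();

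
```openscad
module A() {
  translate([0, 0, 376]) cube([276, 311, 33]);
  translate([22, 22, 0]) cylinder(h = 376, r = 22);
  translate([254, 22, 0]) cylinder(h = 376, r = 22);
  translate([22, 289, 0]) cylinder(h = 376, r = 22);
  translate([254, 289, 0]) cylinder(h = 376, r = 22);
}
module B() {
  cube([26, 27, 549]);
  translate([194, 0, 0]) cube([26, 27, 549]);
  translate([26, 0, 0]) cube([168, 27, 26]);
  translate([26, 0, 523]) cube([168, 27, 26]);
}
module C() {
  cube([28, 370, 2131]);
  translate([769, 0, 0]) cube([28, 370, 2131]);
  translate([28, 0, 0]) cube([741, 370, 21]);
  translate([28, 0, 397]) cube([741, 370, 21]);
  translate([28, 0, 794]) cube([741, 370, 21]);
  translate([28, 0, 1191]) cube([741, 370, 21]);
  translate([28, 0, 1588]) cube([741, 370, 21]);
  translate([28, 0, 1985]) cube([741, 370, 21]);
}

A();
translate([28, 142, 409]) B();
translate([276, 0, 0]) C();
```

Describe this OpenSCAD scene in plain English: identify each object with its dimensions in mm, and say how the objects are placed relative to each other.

A is a four-legged stool. The seat is 276×311 mm, 33 mm thick, top at z = 409 mm. It stands on four round legs, each 44 mm in diameter, from z = 0 to the seat underside, each leg's axis is inset half a diameter from the nearest pair of seat edges (so the leg's bounding box is flush with the corner).

B is a rectangular picture frame lying in the x–z plane (depth along y). The opening is 168 mm wide (x) by 497 mm tall (z), surrounded by a border 26 mm wide on all four sides. The frame is 27 mm deep and is made of two full-height vertical stiles with two horizontal rails fitted between them.

C is an open bookshelf. Two side panels, each 28 mm thick, 370 mm deep and 2131 mm tall, stand 797 mm apart (outside-to-outside). Between them sit 6 shelves, each 21 mm thick and 370 mm deep, spanning the full gap between the sides. The bottom shelf rests on the floor (its underside at z = 0) and the clear gap between one shelf's top and the next shelf's underside is 376 mm.

The picture frame is on top of the stool, centred. The bookshelf is against the stool's +x side, with their −y faces flush.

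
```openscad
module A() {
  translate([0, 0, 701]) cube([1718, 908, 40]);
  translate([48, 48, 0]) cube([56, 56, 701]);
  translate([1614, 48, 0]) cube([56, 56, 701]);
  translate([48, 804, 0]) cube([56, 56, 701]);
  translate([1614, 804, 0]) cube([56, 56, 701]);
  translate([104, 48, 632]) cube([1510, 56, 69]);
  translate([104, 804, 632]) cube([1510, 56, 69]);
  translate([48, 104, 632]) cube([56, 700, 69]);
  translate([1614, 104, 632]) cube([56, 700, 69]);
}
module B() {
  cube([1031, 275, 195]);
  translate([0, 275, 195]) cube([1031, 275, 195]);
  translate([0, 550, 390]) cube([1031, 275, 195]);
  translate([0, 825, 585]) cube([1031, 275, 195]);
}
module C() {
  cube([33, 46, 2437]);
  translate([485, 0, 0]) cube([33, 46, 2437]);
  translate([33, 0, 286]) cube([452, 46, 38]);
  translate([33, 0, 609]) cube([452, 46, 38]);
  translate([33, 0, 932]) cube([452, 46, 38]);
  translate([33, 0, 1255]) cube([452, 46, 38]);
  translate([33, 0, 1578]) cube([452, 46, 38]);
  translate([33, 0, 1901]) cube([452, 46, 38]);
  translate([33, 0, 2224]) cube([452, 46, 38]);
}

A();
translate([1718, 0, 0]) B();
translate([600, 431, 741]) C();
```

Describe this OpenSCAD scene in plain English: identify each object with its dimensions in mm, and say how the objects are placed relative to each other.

A is a rectangular dining table. The top is 1718×908×40 mm with its upper surface at z = 741 mm. It stands on four 56×56 mm square legs, each inset 48 mm from the nearest pair of top edges, running from the floor to the underside of the top. Four apron rails, 56 mm thick and 69 mm tall, run between adjacent legs with their top edges flush with the underside of the top and their outer faces flush with the legs' outer faces.

B is a straight staircase of 4 solid steps. Each step is 1031 mm wide (x), 275 mm deep (y, the going) and 195 mm tall (the rise). The first step rests on the floor; each subsequent step sits one going further in +y and one rise higher in +z, directly behind and above the previous step with no overlap.

C is a straight ladder. Two 33×46 mm vertical rails, 2437 mm tall, stand 518 mm apart (outside-to-outside) with their front faces coplanar on the −y side. 7 rungs, each 46 mm deep and 38 mm tall, span between the inner faces of the rails, front faces flush with the rails. The lowest rung's underside is at z = 286 mm and rungs are spaced 323 mm apart (underside to underside).

The staircase is against the table's +x side, with their −y faces flush. The ladder is on top of the table, centred.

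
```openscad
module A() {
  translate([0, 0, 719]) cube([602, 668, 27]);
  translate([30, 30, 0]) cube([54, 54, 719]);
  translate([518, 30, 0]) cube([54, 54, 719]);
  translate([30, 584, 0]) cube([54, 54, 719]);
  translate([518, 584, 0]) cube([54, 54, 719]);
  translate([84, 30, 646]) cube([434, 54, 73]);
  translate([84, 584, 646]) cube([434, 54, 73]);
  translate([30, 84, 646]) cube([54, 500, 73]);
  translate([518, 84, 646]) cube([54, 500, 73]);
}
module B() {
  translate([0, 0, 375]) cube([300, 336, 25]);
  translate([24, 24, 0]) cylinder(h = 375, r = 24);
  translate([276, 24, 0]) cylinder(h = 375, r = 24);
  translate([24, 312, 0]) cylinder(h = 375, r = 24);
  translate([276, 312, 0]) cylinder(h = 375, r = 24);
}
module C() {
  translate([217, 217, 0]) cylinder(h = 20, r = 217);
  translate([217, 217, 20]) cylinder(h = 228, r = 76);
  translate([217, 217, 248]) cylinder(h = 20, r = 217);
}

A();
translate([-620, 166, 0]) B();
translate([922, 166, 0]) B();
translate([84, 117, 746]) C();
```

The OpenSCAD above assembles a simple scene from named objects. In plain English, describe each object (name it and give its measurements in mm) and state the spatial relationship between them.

A is a table with a 602×668 mm rectangular top, 27 mm thick, top surface at z = 746 mm, supported by four 54×54 mm square legs, each inset 30 mm from the nearest pair of top edges, running from the floor. Four apron rails, 54 mm thick and 73 mm tall, run between adjacent legs with their top edges flush with the underside of the top and their outer faces flush with the legs' outer faces.

B is a four-legged stool. The seat is 300×336 mm, 25 mm thick, top at z = 400 mm. It stands on four round legs, each 48 mm in diameter, from z = 0 to the seat underside, each leg's axis is inset half a diameter from the nearest pair of seat edges (so the leg's bounding box is flush with the corner).

C is a spool: two coaxial disc flanges of radius 217 mm and thickness 20 mm, joined by a core cylinder of radius 76 mm and height 228 mm. The lower flange rests on z = 0 and the three cylinders share a vertical axis.

Two stools sit around the table at the −x, +x sides. The spool is on top of the table, centred.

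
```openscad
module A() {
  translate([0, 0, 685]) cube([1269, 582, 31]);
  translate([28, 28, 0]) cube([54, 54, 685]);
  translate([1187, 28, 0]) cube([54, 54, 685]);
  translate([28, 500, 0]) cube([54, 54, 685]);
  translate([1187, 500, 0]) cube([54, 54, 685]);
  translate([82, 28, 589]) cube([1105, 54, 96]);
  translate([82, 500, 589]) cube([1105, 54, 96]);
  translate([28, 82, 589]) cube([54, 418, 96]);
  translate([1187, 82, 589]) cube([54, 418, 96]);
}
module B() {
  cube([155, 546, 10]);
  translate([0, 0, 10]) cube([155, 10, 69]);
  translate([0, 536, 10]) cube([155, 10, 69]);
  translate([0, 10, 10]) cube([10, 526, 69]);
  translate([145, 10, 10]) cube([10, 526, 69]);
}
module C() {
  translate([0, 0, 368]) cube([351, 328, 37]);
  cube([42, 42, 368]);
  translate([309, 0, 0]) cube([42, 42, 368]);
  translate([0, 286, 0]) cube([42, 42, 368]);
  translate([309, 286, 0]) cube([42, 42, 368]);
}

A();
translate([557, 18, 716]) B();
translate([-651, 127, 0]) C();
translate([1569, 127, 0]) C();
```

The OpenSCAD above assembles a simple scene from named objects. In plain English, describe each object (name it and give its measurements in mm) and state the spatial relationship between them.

A is a table with a 1269×582 mm rectangular top, 31 mm thick, top surface at z = 716 mm, supported by four 54×54 mm square legs, each inset 28 mm from the nearest pair of top edges, running from the floor. Four apron rails, 54 mm thick and 96 mm tall, run between adjacent legs with their top edges flush with the underside of the top and their outer faces flush with the legs' outer faces.

B is an open-topped rectangular box: outside dimensions 155×546×79 mm, with a uniform wall and base thickness of 10 mm. The base is a full 155×546 slab on the floor; four walls sit on top of the base. The front and back walls (the −y and +y sides) span the full width; the two side walls fit between them.

C is a simple wooden stool: a rectangular seat 351 mm (x) by 328 mm (y), 37 mm thick, top face at z = 405 mm, on four square legs, each 42×42 mm in cross-section. The legs rest on z = 0, each flush with a corner of the seat.

The open box is on top of the table, centred. Two stools sit around the table at the −x, +x sides.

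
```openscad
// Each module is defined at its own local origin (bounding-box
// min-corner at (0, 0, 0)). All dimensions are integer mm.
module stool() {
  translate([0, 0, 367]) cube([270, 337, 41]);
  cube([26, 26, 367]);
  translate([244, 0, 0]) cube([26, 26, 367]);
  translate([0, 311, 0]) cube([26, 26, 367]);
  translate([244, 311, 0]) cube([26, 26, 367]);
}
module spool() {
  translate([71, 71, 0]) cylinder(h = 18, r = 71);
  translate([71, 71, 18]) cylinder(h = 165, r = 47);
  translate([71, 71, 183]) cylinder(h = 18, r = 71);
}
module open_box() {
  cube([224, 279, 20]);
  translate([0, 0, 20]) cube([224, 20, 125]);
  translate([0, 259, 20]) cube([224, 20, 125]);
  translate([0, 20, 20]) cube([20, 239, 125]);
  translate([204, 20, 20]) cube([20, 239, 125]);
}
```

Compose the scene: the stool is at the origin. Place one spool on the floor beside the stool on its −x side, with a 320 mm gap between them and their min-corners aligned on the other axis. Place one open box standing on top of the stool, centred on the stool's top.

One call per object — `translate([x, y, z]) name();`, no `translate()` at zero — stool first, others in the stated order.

stool();
translate([-462, 0, 0]) spool();
translate([23, 29, 408]) open_box();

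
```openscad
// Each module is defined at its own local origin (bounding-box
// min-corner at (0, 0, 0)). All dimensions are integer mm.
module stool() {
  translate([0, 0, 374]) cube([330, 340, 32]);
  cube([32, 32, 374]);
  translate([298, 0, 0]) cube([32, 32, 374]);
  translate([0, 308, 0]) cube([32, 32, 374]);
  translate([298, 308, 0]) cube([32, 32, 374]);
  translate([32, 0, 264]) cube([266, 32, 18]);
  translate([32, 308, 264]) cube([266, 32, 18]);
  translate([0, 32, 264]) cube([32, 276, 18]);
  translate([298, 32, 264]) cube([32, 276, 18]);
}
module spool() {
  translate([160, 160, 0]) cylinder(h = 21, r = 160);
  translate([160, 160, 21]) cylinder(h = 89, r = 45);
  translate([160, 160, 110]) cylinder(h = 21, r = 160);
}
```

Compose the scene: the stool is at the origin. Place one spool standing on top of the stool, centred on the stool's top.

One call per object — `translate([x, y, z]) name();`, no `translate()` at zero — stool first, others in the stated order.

stool();
translate([5, 10, 406]) spool();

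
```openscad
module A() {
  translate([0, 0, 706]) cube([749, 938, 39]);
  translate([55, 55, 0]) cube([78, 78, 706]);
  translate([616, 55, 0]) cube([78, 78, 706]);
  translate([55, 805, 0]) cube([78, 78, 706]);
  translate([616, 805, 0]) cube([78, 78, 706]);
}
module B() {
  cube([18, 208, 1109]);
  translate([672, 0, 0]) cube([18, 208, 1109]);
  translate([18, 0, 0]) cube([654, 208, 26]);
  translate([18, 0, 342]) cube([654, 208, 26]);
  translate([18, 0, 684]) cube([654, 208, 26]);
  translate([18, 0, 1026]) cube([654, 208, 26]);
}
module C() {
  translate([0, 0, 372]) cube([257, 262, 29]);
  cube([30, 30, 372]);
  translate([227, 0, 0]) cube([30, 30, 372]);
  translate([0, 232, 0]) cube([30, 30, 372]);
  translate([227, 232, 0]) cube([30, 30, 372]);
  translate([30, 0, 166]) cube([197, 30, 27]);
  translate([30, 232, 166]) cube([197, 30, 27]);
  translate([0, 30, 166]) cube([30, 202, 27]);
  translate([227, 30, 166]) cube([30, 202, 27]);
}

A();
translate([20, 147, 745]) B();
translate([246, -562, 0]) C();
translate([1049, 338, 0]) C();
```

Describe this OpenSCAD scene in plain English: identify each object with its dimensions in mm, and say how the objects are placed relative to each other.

A is a rectangular dining table. The top is 749×938×39 mm with its upper surface at z = 745 mm. It stands on four 78×78 mm square legs, each inset 55 mm from the nearest pair of top edges, running from the floor to the underside of the top.

B is an open bookshelf. Two side panels, each 18 mm thick, 208 mm deep and 1109 mm tall, stand 690 mm apart (outside-to-outside). Between them sit 4 shelves, each 26 mm thick and 208 mm deep, spanning the full gap between the sides. The bottom shelf rests on the floor (its underside at z = 0) and the clear gap between one shelf's top and the next shelf's underside is 316 mm.

C is a four-legged stool. The seat is 257×262 mm, 29 mm thick, top at z = 401 mm. It stands on four square legs, each 30×30 mm in cross-section, from z = 0 to the seat underside, each flush with a corner of the seat. Four stretchers, 30 mm wide and 27 mm tall, connect adjacent legs with their undersides at z = 166 mm, each running between the inner faces of the legs it joins and aligned with the legs' outer faces on the other axis.

The bookshelf is on top of the table. Two stools sit around the table at the −y, +x sides.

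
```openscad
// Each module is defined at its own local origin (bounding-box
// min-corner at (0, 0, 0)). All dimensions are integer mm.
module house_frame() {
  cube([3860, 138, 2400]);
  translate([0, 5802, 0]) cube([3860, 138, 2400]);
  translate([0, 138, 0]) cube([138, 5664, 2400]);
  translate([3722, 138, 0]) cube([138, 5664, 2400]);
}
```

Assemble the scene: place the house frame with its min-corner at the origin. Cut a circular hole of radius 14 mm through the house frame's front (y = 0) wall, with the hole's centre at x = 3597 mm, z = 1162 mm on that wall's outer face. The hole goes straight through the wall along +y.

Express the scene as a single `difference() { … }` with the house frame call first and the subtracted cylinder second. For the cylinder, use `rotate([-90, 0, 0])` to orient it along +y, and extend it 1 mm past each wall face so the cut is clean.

difference() {
  house_frame();
  translate([3597, -1, 1162]) rotate([-90, 0, 0]) cylinder(h = 140, r = 14);
}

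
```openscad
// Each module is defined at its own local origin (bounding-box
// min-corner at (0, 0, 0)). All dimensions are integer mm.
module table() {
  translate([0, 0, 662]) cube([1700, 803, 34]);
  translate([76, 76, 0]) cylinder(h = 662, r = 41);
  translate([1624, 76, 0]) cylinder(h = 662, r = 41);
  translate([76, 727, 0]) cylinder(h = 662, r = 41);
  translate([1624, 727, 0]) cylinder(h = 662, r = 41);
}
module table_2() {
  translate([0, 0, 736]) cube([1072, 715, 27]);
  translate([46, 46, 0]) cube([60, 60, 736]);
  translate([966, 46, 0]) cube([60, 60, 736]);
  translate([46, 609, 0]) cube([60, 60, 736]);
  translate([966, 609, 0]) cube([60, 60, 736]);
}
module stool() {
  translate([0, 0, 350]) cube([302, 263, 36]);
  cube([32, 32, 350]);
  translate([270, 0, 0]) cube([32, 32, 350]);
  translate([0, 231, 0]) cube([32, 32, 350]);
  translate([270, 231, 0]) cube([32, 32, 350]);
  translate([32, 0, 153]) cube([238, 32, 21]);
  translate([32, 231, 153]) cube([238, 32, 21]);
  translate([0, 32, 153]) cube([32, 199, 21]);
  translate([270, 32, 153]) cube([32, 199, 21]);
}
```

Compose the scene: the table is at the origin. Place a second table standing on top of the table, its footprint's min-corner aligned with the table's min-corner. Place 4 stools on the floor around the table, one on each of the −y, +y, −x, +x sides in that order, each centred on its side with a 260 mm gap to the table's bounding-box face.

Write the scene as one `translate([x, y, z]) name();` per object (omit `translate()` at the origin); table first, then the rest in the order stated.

table();
translate([0, 0, 696]) table_2();
translate([699, -523, 0]) stool();
translate([699, 1063, 0]) stool();
translate([-562, 270, 0]) stool();
translate([1960, 270, 0]) stool();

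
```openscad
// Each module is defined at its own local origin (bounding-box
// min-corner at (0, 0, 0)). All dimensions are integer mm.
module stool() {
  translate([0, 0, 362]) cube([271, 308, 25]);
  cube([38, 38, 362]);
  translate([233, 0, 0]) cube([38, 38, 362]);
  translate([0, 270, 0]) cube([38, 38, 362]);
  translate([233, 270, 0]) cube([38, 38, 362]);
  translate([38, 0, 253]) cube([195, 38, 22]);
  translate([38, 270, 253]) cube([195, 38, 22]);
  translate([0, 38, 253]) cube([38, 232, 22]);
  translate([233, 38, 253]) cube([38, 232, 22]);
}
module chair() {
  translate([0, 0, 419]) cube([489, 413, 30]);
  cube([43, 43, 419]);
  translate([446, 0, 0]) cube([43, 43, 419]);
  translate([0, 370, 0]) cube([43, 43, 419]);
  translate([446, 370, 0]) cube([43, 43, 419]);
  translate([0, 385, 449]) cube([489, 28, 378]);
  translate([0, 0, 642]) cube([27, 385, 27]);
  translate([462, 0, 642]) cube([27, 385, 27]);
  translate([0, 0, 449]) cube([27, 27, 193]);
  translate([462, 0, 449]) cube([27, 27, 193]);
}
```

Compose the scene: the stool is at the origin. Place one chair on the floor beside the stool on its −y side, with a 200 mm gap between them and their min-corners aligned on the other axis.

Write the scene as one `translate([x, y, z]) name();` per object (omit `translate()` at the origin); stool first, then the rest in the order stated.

stool();
translate([0, -613, 0]) chair();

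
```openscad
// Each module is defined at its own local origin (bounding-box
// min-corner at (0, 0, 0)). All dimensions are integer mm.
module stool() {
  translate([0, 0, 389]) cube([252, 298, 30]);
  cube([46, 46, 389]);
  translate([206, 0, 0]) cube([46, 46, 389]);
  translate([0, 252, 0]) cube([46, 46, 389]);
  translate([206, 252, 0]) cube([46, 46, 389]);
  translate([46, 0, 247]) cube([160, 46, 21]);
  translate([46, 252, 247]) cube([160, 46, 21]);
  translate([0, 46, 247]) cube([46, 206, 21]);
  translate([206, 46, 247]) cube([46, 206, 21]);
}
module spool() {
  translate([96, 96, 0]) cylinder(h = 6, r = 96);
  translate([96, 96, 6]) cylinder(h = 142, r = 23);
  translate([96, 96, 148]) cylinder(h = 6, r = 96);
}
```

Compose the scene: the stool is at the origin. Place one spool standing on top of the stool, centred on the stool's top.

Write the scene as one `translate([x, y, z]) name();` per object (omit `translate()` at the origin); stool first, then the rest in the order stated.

stool();
translate([30, 53, 419]) spool();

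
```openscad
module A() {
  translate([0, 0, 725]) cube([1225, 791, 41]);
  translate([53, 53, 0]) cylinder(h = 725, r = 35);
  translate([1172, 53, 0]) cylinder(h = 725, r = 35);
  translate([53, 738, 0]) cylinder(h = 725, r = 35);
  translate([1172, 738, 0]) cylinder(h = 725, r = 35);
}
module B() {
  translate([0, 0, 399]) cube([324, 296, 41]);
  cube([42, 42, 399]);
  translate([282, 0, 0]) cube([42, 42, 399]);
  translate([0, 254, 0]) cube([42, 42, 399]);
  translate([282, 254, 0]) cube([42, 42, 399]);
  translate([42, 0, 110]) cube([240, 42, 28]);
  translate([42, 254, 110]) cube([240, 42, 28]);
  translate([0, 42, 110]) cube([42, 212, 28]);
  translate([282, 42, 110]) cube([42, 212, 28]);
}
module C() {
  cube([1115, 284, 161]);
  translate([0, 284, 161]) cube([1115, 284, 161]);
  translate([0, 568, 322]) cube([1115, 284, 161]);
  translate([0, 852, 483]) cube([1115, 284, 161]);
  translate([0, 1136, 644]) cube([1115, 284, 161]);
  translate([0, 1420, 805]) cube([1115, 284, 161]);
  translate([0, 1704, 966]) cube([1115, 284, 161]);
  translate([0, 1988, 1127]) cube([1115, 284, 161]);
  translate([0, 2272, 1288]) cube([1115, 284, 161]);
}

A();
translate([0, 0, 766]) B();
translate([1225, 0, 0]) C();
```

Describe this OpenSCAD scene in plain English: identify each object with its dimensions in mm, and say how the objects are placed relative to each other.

A is a table: top 1225 mm (x) × 791 mm (y), 41 mm thick, upper face at z = 766 mm, on four round legs of 70 mm diameter, each leg's bounding box inset 18 mm from the nearest pair of top edges, running from z = 0 to the bottom of the top.

B is a simple wooden stool: a rectangular seat 324 mm (x) by 296 mm (y), 41 mm thick, top face at z = 440 mm, on four square legs, each 42×42 mm in cross-section. The legs rest on z = 0, each flush with a corner of the seat. Four stretchers, 42 mm wide and 28 mm tall, connect adjacent legs with their undersides at z = 110 mm, each running between the inner faces of the legs it joins and aligned with the legs' outer faces on the other axis.

C is a straight staircase of 9 solid steps. Each step is 1115 mm wide (x), 284 mm deep (y, the going) and 161 mm tall (the rise). The first step rests on the floor; each subsequent step sits one going further in +y and one rise higher in +z, directly behind and above the previous step with no overlap.

The stool is on top of the table. The staircase is against the table's +x side, with their −y faces flush.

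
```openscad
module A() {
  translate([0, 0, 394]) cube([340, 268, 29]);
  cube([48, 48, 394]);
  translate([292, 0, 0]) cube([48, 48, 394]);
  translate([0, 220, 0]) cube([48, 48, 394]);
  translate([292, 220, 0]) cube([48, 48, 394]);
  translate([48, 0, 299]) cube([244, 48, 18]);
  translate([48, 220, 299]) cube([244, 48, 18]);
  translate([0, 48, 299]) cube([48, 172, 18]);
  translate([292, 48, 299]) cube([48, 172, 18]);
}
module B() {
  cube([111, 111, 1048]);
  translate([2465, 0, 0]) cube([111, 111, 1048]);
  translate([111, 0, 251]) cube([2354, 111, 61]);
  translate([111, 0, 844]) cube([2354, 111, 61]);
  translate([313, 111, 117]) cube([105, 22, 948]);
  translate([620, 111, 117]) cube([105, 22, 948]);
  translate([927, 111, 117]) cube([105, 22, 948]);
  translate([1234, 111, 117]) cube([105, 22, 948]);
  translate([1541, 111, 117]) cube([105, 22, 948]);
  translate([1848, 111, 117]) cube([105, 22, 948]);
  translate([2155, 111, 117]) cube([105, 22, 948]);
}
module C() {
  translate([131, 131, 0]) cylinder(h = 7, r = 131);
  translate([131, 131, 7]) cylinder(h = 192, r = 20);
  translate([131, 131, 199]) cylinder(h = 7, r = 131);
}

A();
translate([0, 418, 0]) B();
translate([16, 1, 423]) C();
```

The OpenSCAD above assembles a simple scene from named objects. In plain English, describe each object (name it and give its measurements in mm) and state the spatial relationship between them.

A is a simple wooden stool: a rectangular seat 340 mm (x) by 268 mm (y), 29 mm thick, top face at z = 423 mm, on four square legs, each 48×48 mm in cross-section. The legs rest on z = 0, each flush with a corner of the seat. Four stretchers, 48 mm wide and 18 mm tall, connect adjacent legs with their undersides at z = 299 mm, each running between the inner faces of the legs it joins and aligned with the legs' outer faces on the other axis.

B is a fence section. Two 111×111 mm posts, 1048 mm tall, stand on the floor with a clear span of 2354 mm between their inner faces. Two horizontal rails of 111×61 mm section span the gap between the posts with their undersides at z = 251 mm and z = 844 mm, flush with the posts' −y face. 7 pickets, each 105 mm wide, 22 mm thick and 948 mm tall, are fixed to the +y face of the rails with their bottoms at z = 117 mm, evenly spaced across the span with equal gaps (rounded down to the nearest mm) at the −x end and between each pair — any rounding remainder accumulates at the +x end.

C is a spool: two coaxial disc flanges of radius 131 mm and thickness 7 mm, joined by a core cylinder of radius 20 mm and height 192 mm. The lower flange rests on z = 0 and the three cylinders share a vertical axis.

The fence section is on the floor beside the stool on its +y side. The spool is on top of the stool.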